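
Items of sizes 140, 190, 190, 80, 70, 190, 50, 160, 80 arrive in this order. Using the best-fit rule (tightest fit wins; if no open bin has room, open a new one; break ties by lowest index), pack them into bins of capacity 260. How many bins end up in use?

  140 → bin 1 (new)  [load 140/260]
  190 → bin 2 (new)  [load 190/260]
  190 → bin 3 (new)  [load 190/260]
  80 → bin 1  [load 220/260]
  70 → bin 2  [load 260/260]
  190 → bin 4 (new)  [load 190/260]
  50 → bin 3  [load 240/260]
  160 → bin 5 (new)  [load 160/260]
  80 → bin 5  [load 240/260]
5 bins opened.

5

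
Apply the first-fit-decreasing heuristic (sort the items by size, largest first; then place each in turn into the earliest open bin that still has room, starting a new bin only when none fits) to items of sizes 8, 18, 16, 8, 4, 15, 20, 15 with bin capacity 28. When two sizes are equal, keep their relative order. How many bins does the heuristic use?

Sorted descending: 20, 18, 16, 15, 15, 8, 8, 4.
  20 → bin 1 (new)  [load 20/28]
  18 → bin 2 (new)  [load 18/28]
  16 → bin 3 (new)  [load 16/28]
  15 → bin 4 (new)  [load 15/28]
  15 → bin 5 (new)  [load 15/28]
  8 → bin 1  [load 28/28]
  8 → bin 2  [load 26/28]
  4 → bin 3  [load 20/28]
5 bins opened.

5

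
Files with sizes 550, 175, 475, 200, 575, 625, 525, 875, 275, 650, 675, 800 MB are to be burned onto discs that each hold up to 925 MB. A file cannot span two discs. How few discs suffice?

Total = 875 + 800 + 675 + 650 + 625 + 575 + 550 + 525 + 475 + 275 + 200 + 175 = 6400 MB.
Lower bound: ⌈6400/925⌉ = 7 discs.
Also, 9 files each exceed 925/2 MB, and no two of those can share a disc, so at least 9 discs are needed.
A packing using 9 discs:
  disc 1: 875 = 875
  disc 2: 800 = 800
  disc 3: 675 + 200 = 875
  disc 4: 650 + 275 = 925
  disc 5: 625 + 175 = 800
  disc 6: 575 = 575
  disc 7: 550 = 550
  disc 8: 525 = 525
  disc 9: 475 = 475
This matches the lower bound, so 9 is optimal.

9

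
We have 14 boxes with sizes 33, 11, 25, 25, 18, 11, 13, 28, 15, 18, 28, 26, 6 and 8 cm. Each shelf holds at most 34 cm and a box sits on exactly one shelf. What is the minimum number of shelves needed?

9

Total = 33 + 28 + 28 + 26 + 25 + 25 + 18 + 18 + 15 + 13 + 11 + 11 + 8 + 6 = 265 cm.
Lower bound: ⌈265/34⌉ = 8 shelves.
A packing using 9 shelves:
  shelf 1: 33 = 33
  shelf 2: 28 + 6 = 34
  shelf 3: 28 = 28
  shelf 4: 26 + 8 = 34
  shelf 5: 25 = 25
  shelf 6: 25 = 25
  shelf 7: 18 + 15 = 33
  shelf 8: 18 + 13 = 31
  shelf 9: 11 + 11 = 22
No arrangement into 8 shelves stays within capacity, so 9 is optimal.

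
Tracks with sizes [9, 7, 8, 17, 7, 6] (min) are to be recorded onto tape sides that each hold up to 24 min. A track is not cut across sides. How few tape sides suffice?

Total = 17 + 9 + 8 + 7 + 7 + 6 = 54 min.
Lower bound: ⌈54/24⌉ = 3 tape sides.
A packing using 3 tape sides:
  side 1: 17 + 7 = 24
  side 2: 9 + 8 + 7 = 24
  side 3: 6 = 6
This matches the lower bound, so 3 is optimal.

3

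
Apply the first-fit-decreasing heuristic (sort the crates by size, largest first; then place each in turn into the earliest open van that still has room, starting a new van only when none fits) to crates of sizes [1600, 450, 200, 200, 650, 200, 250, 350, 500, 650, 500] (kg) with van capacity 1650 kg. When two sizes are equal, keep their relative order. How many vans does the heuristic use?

4

Sorted descending: 1600, 650, 650, 500, 500, 450, 350, 250, 200, 200, 200.
  1600 → van 1 (new)  [load 1600/1650]
  650 → van 2 (new)  [load 650/1650]
  650 → van 2  [load 1300/1650]
  500 → van 3 (new)  [load 500/1650]
  500 → van 3  [load 1000/1650]
  450 → van 3  [load 1450/1650]
  350 → van 2  [load 1650/1650]
  250 → van 4 (new)  [load 250/1650]
  200 → van 3  [load 1650/1650]
  200 → van 4  [load 450/1650]
  200 → van 4  [load 650/1650]
4 vans opened.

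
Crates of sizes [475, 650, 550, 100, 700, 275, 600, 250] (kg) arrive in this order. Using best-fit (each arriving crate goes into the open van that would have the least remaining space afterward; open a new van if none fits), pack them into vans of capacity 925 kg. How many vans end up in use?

  475 → van 1 (new)  [load 475/925]
  650 → van 2 (new)  [load 650/925]
  550 → van 3 (new)  [load 550/925]
  100 → van 2  [load 750/925]
  700 → van 4 (new)  [load 700/925]
  275 → van 3  [load 825/925]
  600 → van 5 (new)  [load 600/925]
  250 → van 5  [load 850/925]
5 vans opened.

5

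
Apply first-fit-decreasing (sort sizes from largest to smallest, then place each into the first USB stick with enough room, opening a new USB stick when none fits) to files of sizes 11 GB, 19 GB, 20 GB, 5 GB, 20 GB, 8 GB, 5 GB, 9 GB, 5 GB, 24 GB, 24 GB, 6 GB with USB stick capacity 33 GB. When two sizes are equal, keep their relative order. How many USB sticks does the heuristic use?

5

Sorted descending: 24, 24, 20, 20, 19, 11, 9, 8, 6, 5, 5, 5.
  24 → USB stick 1 (new)  [load 24/33]
  24 → USB stick 2 (new)  [load 24/33]
  20 → USB stick 3 (new)  [load 20/33]
  20 → USB stick 4 (new)  [load 20/33]
  19 → USB stick 5 (new)  [load 19/33]
  11 → USB stick 3  [load 31/33]
  9 → USB stick 1  [load 33/33]
  8 → USB stick 2  [load 32/33]
  6 → USB stick 4  [load 26/33]
  5 → USB stick 4  [load 31/33]
  5 → USB stick 5  [load 24/33]
  5 → USB stick 5  [load 29/33]
5 USB sticks opened.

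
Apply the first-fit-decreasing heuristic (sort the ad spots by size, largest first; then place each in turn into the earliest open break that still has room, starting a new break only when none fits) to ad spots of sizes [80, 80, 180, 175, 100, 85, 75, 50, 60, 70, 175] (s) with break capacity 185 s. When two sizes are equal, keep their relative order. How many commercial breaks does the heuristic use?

7

Sorted descending: 180, 175, 175, 100, 85, 80, 80, 75, 70, 60, 50.
  180 → break 1 (new)  [load 180/185]
  175 → break 2 (new)  [load 175/185]
  175 → break 3 (new)  [load 175/185]
  100 → break 4 (new)  [load 100/185]
  85 → break 4  [load 185/185]
  80 → break 5 (new)  [load 80/185]
  80 → break 5  [load 160/185]
  75 → break 6 (new)  [load 75/185]
  70 → break 6  [load 145/185]
  60 → break 7 (new)  [load 60/185]
  50 → break 7  [load 110/185]
7 commercial breaks opened.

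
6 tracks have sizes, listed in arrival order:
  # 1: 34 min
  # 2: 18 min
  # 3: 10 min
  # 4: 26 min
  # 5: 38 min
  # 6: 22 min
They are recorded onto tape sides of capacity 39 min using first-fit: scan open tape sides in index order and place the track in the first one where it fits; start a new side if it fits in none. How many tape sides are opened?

  34 → side 1 (new)  [load 34/39]
  18 → side 2 (new)  [load 18/39]
  10 → side 2  [load 28/39]
  26 → side 3 (new)  [load 26/39]
  38 → side 4 (new)  [load 38/39]
  22 → side 5 (new)  [load 22/39]
5 tape sides opened.

5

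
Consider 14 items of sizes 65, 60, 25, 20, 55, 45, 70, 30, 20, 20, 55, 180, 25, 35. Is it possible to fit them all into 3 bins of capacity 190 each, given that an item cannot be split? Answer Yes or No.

Total = 705; ⌈705/190⌉ = 4.
At least 4 bins are required, but only 3 are allowed.

No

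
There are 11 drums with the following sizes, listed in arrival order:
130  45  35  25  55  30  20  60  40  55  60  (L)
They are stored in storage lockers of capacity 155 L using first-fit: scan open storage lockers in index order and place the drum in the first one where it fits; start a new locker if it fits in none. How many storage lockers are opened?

  130 → locker 1 (new)  [load 130/155]
  45 → locker 2 (new)  [load 45/155]
  35 → locker 2  [load 80/155]
  25 → locker 1  [load 155/155]
  55 → locker 2  [load 135/155]
  30 → locker 3 (new)  [load 30/155]
  20 → locker 2  [load 155/155]
  60 → locker 3  [load 90/155]
  40 → locker 3  [load 130/155]
  55 → locker 4 (new)  [load 55/155]
  60 → locker 4  [load 115/155]
4 storage lockers opened.

4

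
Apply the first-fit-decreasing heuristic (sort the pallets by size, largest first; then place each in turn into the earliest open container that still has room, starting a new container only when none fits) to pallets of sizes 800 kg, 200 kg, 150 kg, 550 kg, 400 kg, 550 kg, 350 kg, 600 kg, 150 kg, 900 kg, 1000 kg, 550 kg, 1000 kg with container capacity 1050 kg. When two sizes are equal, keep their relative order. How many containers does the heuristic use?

8

Sorted descending: 1000, 1000, 900, 800, 600, 550, 550, 550, 400, 350, 200, 150, 150.
  1000 → container 1 (new)  [load 1000/1050]
  1000 → container 2 (new)  [load 1000/1050]
  900 → container 3 (new)  [load 900/1050]
  800 → container 4 (new)  [load 800/1050]
  600 → container 5 (new)  [load 600/1050]
  550 → container 6 (new)  [load 550/1050]
  550 → container 7 (new)  [load 550/1050]
  550 → container 8 (new)  [load 550/1050]
  400 → container 5  [load 1000/1050]
  350 → container 6  [load 900/1050]
  200 → container 4  [load 1000/1050]
  150 → container 3  [load 1050/1050]
  150 → container 6  [load 1050/1050]
8 containers opened.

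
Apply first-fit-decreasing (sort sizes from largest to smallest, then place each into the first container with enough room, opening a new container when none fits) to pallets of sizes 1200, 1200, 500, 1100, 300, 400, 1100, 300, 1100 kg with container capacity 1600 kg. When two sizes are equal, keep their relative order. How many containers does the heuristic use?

Sorted descending: 1200, 1200, 1100, 1100, 1100, 500, 400, 300, 300.
  1200 → container 1 (new)  [load 1200/1600]
  1200 → container 2 (new)  [load 1200/1600]
  1100 → container 3 (new)  [load 1100/1600]
  1100 → container 4 (new)  [load 1100/1600]
  1100 → container 5 (new)  [load 1100/1600]
  500 → container 3  [load 1600/1600]
  400 → container 1  [load 1600/1600]
  300 → container 2  [load 1500/1600]
  300 → container 4  [load 1400/1600]
5 containers opened.

5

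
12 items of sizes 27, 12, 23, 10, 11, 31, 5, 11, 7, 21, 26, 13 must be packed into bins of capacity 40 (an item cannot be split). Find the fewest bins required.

6

Total = 31 + 27 + 26 + 23 + 21 + 13 + 12 + 11 + 11 + 10 + 7 + 5 = 197.
Lower bound: ⌈197/40⌉ = 5 bins.
A packing using 6 bins:
  bin 1: 31 + 7 = 38
  bin 2: 27 + 13 = 40
  bin 3: 26 + 12 = 38
  bin 4: 23 + 11 + 5 = 39
  bin 5: 21 + 11 = 32
  bin 6: 10 = 10
No arrangement into 5 bins stays within capacity, so 6 is optimal.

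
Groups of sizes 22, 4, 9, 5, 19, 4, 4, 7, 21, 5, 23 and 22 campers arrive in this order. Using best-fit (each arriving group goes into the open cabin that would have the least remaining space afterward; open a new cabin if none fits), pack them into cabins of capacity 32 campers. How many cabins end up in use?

5

  22 → cabin 1 (new)  [load 22/32]
  4 → cabin 1  [load 26/32]
  9 → cabin 2 (new)  [load 9/32]
  5 → cabin 1  [load 31/32]
  19 → cabin 2  [load 28/32]
  4 → cabin 2  [load 32/32]
  4 → cabin 3 (new)  [load 4/32]
  7 → cabin 3  [load 11/32]
  21 → cabin 3  [load 32/32]
  5 → cabin 4 (new)  [load 5/32]
  23 → cabin 4  [load 28/32]
  22 → cabin 5 (new)  [load 22/32]
5 cabins opened.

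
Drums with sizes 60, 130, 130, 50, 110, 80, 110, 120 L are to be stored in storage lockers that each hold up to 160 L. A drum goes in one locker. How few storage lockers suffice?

Total = 130 + 130 + 120 + 110 + 110 + 80 + 60 + 50 = 790 L.
Lower bound: ⌈790/160⌉ = 5 storage lockers.
A packing using 6 storage lockers:
  locker 1: 130 = 130
  locker 2: 130 = 130
  locker 3: 120 = 120
  locker 4: 110 + 50 = 160
  locker 5: 110 = 110
  locker 6: 80 + 60 = 140
No arrangement into 5 storage lockers stays within capacity, so 6 is optimal.

6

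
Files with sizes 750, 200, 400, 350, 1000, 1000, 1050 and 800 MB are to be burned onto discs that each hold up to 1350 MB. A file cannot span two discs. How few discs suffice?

5

Total = 1050 + 1000 + 1000 + 800 + 750 + 400 + 350 + 200 = 5550 MB.
Lower bound: ⌈5550/1350⌉ = 5 discs.
A packing using 5 discs:
  disc 1: 1050 + 200 = 1250
  disc 2: 1000 + 350 = 1350
  disc 3: 1000 = 1000
  disc 4: 800 + 400 = 1200
  disc 5: 750 = 750
This matches the lower bound, so 5 is optimal.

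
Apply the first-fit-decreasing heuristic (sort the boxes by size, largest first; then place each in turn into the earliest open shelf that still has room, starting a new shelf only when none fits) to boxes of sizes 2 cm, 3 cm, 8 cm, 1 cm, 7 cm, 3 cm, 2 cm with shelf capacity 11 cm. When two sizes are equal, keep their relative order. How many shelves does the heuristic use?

3

Sorted descending: 8, 7, 3, 3, 2, 2, 1.
  8 → shelf 1 (new)  [load 8/11]
  7 → shelf 2 (new)  [load 7/11]
  3 → shelf 1  [load 11/11]
  3 → shelf 2  [load 10/11]
  2 → shelf 3 (new)  [load 2/11]
  2 → shelf 3  [load 4/11]
  1 → shelf 2  [load 11/11]
3 shelves opened.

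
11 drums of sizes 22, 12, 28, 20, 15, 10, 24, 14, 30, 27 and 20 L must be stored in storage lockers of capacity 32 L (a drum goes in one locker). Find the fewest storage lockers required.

8

Total = 30 + 28 + 27 + 24 + 22 + 20 + 20 + 15 + 14 + 12 + 10 = 222 L.
Lower bound: ⌈222/32⌉ = 7 storage lockers.
A packing using 8 storage lockers:
  locker 1: 30 = 30
  locker 2: 28 = 28
  locker 3: 27 = 27
  locker 4: 24 = 24
  locker 5: 22 + 10 = 32
  locker 6: 20 + 12 = 32
  locker 7: 20 = 20
  locker 8: 15 + 14 = 29
No arrangement into 7 storage lockers stays within capacity, so 8 is optimal.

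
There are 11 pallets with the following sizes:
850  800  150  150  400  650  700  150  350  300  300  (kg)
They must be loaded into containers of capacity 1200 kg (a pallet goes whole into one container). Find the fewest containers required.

Total = 850 + 800 + 700 + 650 + 400 + 350 + 300 + 300 + 150 + 150 + 150 = 4800 kg.
Lower bound: ⌈4800/1200⌉ = 4 containers.
A packing using 5 containers:
  container 1: 850 + 350 = 1200
  container 2: 800 + 400 = 1200
  container 3: 700 + 300 + 150 = 1150
  container 4: 650 + 300 + 150 = 1100
  container 5: 150 = 150
No arrangement into 4 containers stays within capacity, so 5 is optimal.

5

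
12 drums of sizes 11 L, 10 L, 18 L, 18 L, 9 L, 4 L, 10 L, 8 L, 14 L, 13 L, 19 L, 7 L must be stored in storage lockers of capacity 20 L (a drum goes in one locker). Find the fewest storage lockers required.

8

Total = 19 + 18 + 18 + 14 + 13 + 11 + 10 + 10 + 9 + 8 + 7 + 4 = 141 L.
Lower bound: ⌈141/20⌉ = 8 storage lockers.
A packing using 8 storage lockers:
  locker 1: 19 = 19
  locker 2: 18 = 18
  locker 3: 18 = 18
  locker 4: 14 + 4 = 18
  locker 5: 13 + 7 = 20
  locker 6: 11 + 9 = 20
  locker 7: 10 + 10 = 20
  locker 8: 8 = 8
This matches the lower bound, so 8 is optimal.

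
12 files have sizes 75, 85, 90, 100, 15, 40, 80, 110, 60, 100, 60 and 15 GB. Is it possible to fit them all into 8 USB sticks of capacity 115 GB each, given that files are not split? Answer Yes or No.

Total = 830 GB; ⌈830/115⌉ = 8.
9 files each exceed half the capacity and cannot share a USB stick, forcing at least 9 USB sticks.
At least 9 USB sticks are required, but only 8 are allowed.

No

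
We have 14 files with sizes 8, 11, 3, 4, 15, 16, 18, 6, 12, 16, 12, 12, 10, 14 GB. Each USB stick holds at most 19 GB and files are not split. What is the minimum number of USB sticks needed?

Total = 18 + 16 + 16 + 15 + 14 + 12 + 12 + 12 + 11 + 10 + 8 + 6 + 4 + 3 = 157 GB.
Lower bound: ⌈157/19⌉ = 9 USB sticks.
Also, 10 files each exceed 19/2 GB, and no two of those can share a USB stick, so at least 10 USB sticks are needed.
A packing using 10 USB sticks:
  USB stick 1: 18 = 18
  USB stick 2: 16 + 3 = 19
  USB stick 3: 16 = 16
  USB stick 4: 15 + 4 = 19
  USB stick 5: 14 = 14
  USB stick 6: 12 + 6 = 18
  USB stick 7: 12 = 12
  USB stick 8: 12 = 12
  USB stick 9: 11 + 8 = 19
  USB stick 10: 10 = 10
This matches the lower bound, so 10 is optimal.

10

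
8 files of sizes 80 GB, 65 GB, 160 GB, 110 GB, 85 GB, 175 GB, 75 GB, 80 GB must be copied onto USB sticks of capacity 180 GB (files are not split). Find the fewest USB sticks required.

5

Total = 175 + 160 + 110 + 85 + 80 + 80 + 75 + 65 = 830 GB.
Lower bound: ⌈830/180⌉ = 5 USB sticks.
A packing using 5 USB sticks:
  USB stick 1: 175 = 175
  USB stick 2: 160 = 160
  USB stick 3: 110 + 65 = 175
  USB stick 4: 85 + 80 = 165
  USB stick 5: 80 + 75 = 155
This matches the lower bound, so 5 is optimal.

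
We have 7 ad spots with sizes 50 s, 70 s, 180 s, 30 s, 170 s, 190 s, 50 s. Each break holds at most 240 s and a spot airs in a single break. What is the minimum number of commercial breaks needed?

Total = 190 + 180 + 170 + 70 + 50 + 50 + 30 = 740 s.
Lower bound: ⌈740/240⌉ = 4 commercial breaks.
A packing using 4 commercial breaks:
  break 1: 190 + 50 = 240
  break 2: 180 + 50 = 230
  break 3: 170 + 70 = 240
  break 4: 30 = 30
This matches the lower bound, so 4 is optimal.

4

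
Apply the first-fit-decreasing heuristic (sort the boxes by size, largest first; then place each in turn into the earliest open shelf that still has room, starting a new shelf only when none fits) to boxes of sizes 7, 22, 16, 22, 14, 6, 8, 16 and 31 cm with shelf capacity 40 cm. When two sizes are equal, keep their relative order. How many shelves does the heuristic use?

Sorted descending: 31, 22, 22, 16, 16, 14, 8, 7, 6.
  31 → shelf 1 (new)  [load 31/40]
  22 → shelf 2 (new)  [load 22/40]
  22 → shelf 3 (new)  [load 22/40]
  16 → shelf 2  [load 38/40]
  16 → shelf 3  [load 38/40]
  14 → shelf 4 (new)  [load 14/40]
  8 → shelf 1  [load 39/40]
  7 → shelf 4  [load 21/40]
  6 → shelf 4  [load 27/40]
4 shelves opened.

4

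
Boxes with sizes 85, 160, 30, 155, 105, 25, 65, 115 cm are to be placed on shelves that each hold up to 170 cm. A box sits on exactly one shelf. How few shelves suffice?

5

Total = 160 + 155 + 115 + 105 + 85 + 65 + 30 + 25 = 740 cm.
Lower bound: ⌈740/170⌉ = 5 shelves.
A packing using 5 shelves:
  shelf 1: 160 = 160
  shelf 2: 155 = 155
  shelf 3: 115 + 30 + 25 = 170
  shelf 4: 105 + 65 = 170
  shelf 5: 85 = 85
This matches the lower bound, so 5 is optimal.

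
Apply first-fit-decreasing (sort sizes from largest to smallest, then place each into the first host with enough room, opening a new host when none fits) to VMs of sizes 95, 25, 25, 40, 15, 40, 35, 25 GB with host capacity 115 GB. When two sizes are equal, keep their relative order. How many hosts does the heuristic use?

Sorted descending: 95, 40, 40, 35, 25, 25, 25, 15.
  95 → host 1 (new)  [load 95/115]
  40 → host 2 (new)  [load 40/115]
  40 → host 2  [load 80/115]
  35 → host 2  [load 115/115]
  25 → host 3 (new)  [load 25/115]
  25 → host 3  [load 50/115]
  25 → host 3  [load 75/115]
  15 → host 1  [load 110/115]
3 hosts opened.

3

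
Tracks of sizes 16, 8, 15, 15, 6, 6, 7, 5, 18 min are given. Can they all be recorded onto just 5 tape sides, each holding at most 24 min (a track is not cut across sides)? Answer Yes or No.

A valid assignment using 5 tape sides:
  side 1: 18 + 6 = 24
  side 2: 16 + 8 = 24
  side 3: 15 + 7 = 22
  side 4: 15 + 6 = 21
  side 5: 5 = 5
Every load is within 24 min, so 5 tape sides suffice.

Yes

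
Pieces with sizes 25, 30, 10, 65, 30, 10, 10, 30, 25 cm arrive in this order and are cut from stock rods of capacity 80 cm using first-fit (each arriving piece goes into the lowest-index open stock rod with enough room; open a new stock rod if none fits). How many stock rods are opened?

4

  25 → stock rod 1 (new)  [load 25/80]
  30 → stock rod 1  [load 55/80]
  10 → stock rod 1  [load 65/80]
  65 → stock rod 2 (new)  [load 65/80]
  30 → stock rod 3 (new)  [load 30/80]
  10 → stock rod 1  [load 75/80]
  10 → stock rod 2  [load 75/80]
  30 → stock rod 3  [load 60/80]
  25 → stock rod 4 (new)  [load 25/80]
4 stock rods opened.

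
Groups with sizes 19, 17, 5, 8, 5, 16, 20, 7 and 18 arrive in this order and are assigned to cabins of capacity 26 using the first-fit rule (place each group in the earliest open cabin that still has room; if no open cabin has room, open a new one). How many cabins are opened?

  19 → cabin 1 (new)  [load 19/26]
  17 → cabin 2 (new)  [load 17/26]
  5 → cabin 1  [load 24/26]
  8 → cabin 2  [load 25/26]
  5 → cabin 3 (new)  [load 5/26]
  16 → cabin 3  [load 21/26]
  20 → cabin 4 (new)  [load 20/26]
  7 → cabin 5 (new)  [load 7/26]
  18 → cabin 5  [load 25/26]
5 cabins opened.

5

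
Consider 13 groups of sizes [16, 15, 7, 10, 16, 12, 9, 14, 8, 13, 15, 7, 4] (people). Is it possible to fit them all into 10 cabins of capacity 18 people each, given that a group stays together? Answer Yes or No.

A valid assignment using 10 cabins:
  cabin 1: 16 = 16
  cabin 2: 16 = 16
  cabin 3: 15 = 15
  cabin 4: 15 = 15
  cabin 5: 14 + 4 = 18
  cabin 6: 13 = 13
  cabin 7: 12 = 12
  cabin 8: 10 + 8 = 18
  cabin 9: 9 + 7 = 16
  cabin 10: 7 = 7
Every load is within 18 people, so 10 cabins suffice.

Yes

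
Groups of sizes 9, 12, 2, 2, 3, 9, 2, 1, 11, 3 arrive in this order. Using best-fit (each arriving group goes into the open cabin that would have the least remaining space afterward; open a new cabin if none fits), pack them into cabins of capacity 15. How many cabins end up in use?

4

  9 → cabin 1 (new)  [load 9/15]
  12 → cabin 2 (new)  [load 12/15]
  2 → cabin 2  [load 14/15]
  2 → cabin 1  [load 11/15]
  3 → cabin 1  [load 14/15]
  9 → cabin 3 (new)  [load 9/15]
  2 → cabin 3  [load 11/15]
  1 → cabin 1  [load 15/15]
  11 → cabin 4 (new)  [load 11/15]
  3 → cabin 3  [load 14/15]
4 cabins opened.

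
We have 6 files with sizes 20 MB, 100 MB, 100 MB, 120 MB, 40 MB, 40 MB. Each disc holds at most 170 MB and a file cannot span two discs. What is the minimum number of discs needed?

Total = 120 + 100 + 100 + 40 + 40 + 20 = 420 MB.
Lower bound: ⌈420/170⌉ = 3 discs.
A packing using 3 discs:
  disc 1: 120 + 40 = 160
  disc 2: 100 + 40 + 20 = 160
  disc 3: 100 = 100
This matches the lower bound, so 3 is optimal.

3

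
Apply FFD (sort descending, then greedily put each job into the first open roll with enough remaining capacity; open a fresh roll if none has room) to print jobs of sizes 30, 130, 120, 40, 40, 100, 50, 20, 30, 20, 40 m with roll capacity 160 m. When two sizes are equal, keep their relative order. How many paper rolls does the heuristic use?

4

Sorted descending: 130, 120, 100, 50, 40, 40, 40, 30, 30, 20, 20.
  130 → roll 1 (new)  [load 130/160]
  120 → roll 2 (new)  [load 120/160]
  100 → roll 3 (new)  [load 100/160]
  50 → roll 3  [load 150/160]
  40 → roll 2  [load 160/160]
  40 → roll 4 (new)  [load 40/160]
  40 → roll 4  [load 80/160]
  30 → roll 1  [load 160/160]
  30 → roll 4  [load 110/160]
  20 → roll 4  [load 130/160]
  20 → roll 4  [load 150/160]
4 paper rolls opened.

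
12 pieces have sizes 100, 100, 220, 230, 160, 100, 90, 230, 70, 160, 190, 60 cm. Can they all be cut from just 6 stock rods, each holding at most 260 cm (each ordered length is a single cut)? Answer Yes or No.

No

Total = 1710 cm; ⌈1710/260⌉ = 7.
At least 7 stock rods are required, but only 6 are allowed.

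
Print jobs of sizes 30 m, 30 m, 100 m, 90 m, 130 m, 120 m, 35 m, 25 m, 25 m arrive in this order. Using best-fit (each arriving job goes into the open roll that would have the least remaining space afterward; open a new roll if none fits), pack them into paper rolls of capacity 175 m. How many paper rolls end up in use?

  30 → roll 1 (new)  [load 30/175]
  30 → roll 1  [load 60/175]
  100 → roll 1  [load 160/175]
  90 → roll 2 (new)  [load 90/175]
  130 → roll 3 (new)  [load 130/175]
  120 → roll 4 (new)  [load 120/175]
  35 → roll 3  [load 165/175]
  25 → roll 4  [load 145/175]
  25 → roll 4  [load 170/175]
4 paper rolls opened.

4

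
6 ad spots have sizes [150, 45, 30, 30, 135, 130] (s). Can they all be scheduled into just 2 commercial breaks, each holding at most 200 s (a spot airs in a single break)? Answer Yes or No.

Total = 520 s; ⌈520/200⌉ = 3.
At least 3 commercial breaks are required, but only 2 are allowed.

No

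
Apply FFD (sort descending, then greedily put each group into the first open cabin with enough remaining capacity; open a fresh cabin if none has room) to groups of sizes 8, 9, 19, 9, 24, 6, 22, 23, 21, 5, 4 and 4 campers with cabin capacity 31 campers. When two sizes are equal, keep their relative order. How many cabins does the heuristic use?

6

Sorted descending: 24, 23, 22, 21, 19, 9, 9, 8, 6, 5, 4, 4.
  24 → cabin 1 (new)  [load 24/31]
  23 → cabin 2 (new)  [load 23/31]
  22 → cabin 3 (new)  [load 22/31]
  21 → cabin 4 (new)  [load 21/31]
  19 → cabin 5 (new)  [load 19/31]
  9 → cabin 3  [load 31/31]
  9 → cabin 4  [load 30/31]
  8 → cabin 2  [load 31/31]
  6 → cabin 1  [load 30/31]
  5 → cabin 5  [load 24/31]
  4 → cabin 5  [load 28/31]
  4 → cabin 6 (new)  [load 4/31]
6 cabins opened.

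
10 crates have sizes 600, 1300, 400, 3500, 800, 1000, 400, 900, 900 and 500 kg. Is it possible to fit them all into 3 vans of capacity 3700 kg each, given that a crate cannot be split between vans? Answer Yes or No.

A valid assignment using 3 vans:
  van 1: 3500 = 3500
  van 2: 1300 + 1000 + 900 + 500 = 3700
  van 3: 900 + 800 + 600 + 400 + 400 = 3100
Every load is within 3700 kg, so 3 vans suffice.

Yes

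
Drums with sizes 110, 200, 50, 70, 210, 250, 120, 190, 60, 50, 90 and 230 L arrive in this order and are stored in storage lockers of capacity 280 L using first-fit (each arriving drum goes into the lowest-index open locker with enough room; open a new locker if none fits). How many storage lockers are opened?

7

  110 → locker 1 (new)  [load 110/280]
  200 → locker 2 (new)  [load 200/280]
  50 → locker 1  [load 160/280]
  70 → locker 1  [load 230/280]
  210 → locker 3 (new)  [load 210/280]
  250 → locker 4 (new)  [load 250/280]
  120 → locker 5 (new)  [load 120/280]
  190 → locker 6 (new)  [load 190/280]
  60 → locker 2  [load 260/280]
  50 → locker 1  [load 280/280]
  90 → locker 5  [load 210/280]
  230 → locker 7 (new)  [load 230/280]
7 storage lockers opened.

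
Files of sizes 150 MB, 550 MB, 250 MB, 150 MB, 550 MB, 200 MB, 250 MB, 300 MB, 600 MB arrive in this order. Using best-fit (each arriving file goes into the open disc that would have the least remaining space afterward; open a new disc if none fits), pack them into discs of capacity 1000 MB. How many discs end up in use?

  150 → disc 1 (new)  [load 150/1000]
  550 → disc 1  [load 700/1000]
  250 → disc 1  [load 950/1000]
  150 → disc 2 (new)  [load 150/1000]
  550 → disc 2  [load 700/1000]
  200 → disc 2  [load 900/1000]
  250 → disc 3 (new)  [load 250/1000]
  300 → disc 3  [load 550/1000]
  600 → disc 4 (new)  [load 600/1000]
4 discs opened.

4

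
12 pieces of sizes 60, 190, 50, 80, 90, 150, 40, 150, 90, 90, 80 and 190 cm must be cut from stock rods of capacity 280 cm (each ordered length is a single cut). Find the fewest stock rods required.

Total = 190 + 190 + 150 + 150 + 90 + 90 + 90 + 80 + 80 + 60 + 50 + 40 = 1260 cm.
Lower bound: ⌈1260/280⌉ = 5 stock rods.
A packing using 5 stock rods:
  stock rod 1: 190 + 90 = 280
  stock rod 2: 190 + 90 = 280
  stock rod 3: 150 + 90 + 40 = 280
  stock rod 4: 150 + 80 + 50 = 280
  stock rod 5: 80 + 60 = 140
This matches the lower bound, so 5 is optimal.

5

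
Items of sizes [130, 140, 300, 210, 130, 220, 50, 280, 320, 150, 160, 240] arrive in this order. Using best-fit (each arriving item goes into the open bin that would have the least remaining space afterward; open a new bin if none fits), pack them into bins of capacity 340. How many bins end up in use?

  130 → bin 1 (new)  [load 130/340]
  140 → bin 1  [load 270/340]
  300 → bin 2 (new)  [load 300/340]
  210 → bin 3 (new)  [load 210/340]
  130 → bin 3  [load 340/340]
  220 → bin 4 (new)  [load 220/340]
  50 → bin 1  [load 320/340]
  280 → bin 5 (new)  [load 280/340]
  320 → bin 6 (new)  [load 320/340]
  150 → bin 7 (new)  [load 150/340]
  160 → bin 7  [load 310/340]
  240 → bin 8 (new)  [load 240/340]
8 bins opened.

8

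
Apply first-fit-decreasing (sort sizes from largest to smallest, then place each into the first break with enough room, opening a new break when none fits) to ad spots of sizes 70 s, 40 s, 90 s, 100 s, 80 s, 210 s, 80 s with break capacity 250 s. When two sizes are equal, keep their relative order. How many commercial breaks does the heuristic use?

3

Sorted descending: 210, 100, 90, 80, 80, 70, 40.
  210 → break 1 (new)  [load 210/250]
  100 → break 2 (new)  [load 100/250]
  90 → break 2  [load 190/250]
  80 → break 3 (new)  [load 80/250]
  80 → break 3  [load 160/250]
  70 → break 3  [load 230/250]
  40 → break 1  [load 250/250]
3 commercial breaks opened.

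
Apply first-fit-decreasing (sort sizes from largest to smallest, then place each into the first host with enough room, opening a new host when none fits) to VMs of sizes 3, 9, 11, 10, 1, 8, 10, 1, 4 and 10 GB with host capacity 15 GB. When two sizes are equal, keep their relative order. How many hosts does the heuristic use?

Sorted descending: 11, 10, 10, 10, 9, 8, 4, 3, 1, 1.
  11 → host 1 (new)  [load 11/15]
  10 → host 2 (new)  [load 10/15]
  10 → host 3 (new)  [load 10/15]
  10 → host 4 (new)  [load 10/15]
  9 → host 5 (new)  [load 9/15]
  8 → host 6 (new)  [load 8/15]
  4 → host 1  [load 15/15]
  3 → host 2  [load 13/15]
  1 → host 2  [load 14/15]
  1 → host 2  [load 15/15]
6 hosts opened.

6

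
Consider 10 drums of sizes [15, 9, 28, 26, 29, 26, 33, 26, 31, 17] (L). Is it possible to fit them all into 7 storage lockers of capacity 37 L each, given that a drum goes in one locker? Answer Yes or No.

No

Total = 240 L; ⌈240/37⌉ = 7.
The bound of 7 does not rule out 7, but exhaustive search shows no assignment into 7 storage lockers of capacity 37 L exists — the minimum is 8.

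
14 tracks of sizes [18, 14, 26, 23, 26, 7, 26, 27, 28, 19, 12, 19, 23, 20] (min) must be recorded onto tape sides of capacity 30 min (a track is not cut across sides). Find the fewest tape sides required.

Total = 28 + 27 + 26 + 26 + 26 + 23 + 23 + 20 + 19 + 19 + 18 + 14 + 12 + 7 = 288 min.
Lower bound: ⌈288/30⌉ = 10 tape sides.
Also, 11 tracks each exceed 15 min, and no two of those can share a side, so at least 11 tape sides are needed.
A packing using 12 tape sides:
  side 1: 28 = 28
  side 2: 27 = 27
  side 3: 26 = 26
  side 4: 26 = 26
  side 5: 26 = 26
  side 6: 23 + 7 = 30
  side 7: 23 = 23
  side 8: 20 = 20
  side 9: 19 = 19
  side 10: 19 = 19
  side 11: 18 + 12 = 30
  side 12: 14 = 14
No arrangement into 11 tape sides stays within capacity, so 12 is optimal.

12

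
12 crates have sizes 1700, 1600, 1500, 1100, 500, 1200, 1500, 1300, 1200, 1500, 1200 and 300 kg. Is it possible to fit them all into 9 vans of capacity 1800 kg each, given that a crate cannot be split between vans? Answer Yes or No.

Total = 14600 kg; ⌈14600/1800⌉ = 9.
10 crates each exceed half the capacity and cannot share a van, forcing at least 10 vans.
At least 10 vans are required, but only 9 are allowed.

No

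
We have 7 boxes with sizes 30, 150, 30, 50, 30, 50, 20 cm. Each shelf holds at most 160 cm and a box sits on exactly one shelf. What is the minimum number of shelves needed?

3

Total = 150 + 50 + 50 + 30 + 30 + 30 + 20 = 360 cm.
Lower bound: ⌈360/160⌉ = 3 shelves.
A packing using 3 shelves:
  shelf 1: 150 = 150
  shelf 2: 50 + 50 + 30 + 30 = 160
  shelf 3: 30 + 20 = 50
This matches the lower bound, so 3 is optimal.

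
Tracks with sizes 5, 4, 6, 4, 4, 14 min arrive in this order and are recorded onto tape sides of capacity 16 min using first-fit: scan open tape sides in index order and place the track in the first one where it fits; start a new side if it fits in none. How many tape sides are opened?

3

  5 → side 1 (new)  [load 5/16]
  4 → side 1  [load 9/16]
  6 → side 1  [load 15/16]
  4 → side 2 (new)  [load 4/16]
  4 → side 2  [load 8/16]
  14 → side 3 (new)  [load 14/16]
3 tape sides opened.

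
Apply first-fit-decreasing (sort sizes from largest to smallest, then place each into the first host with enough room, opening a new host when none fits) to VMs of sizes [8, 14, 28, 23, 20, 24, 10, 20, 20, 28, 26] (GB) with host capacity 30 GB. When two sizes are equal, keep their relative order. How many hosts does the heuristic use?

9

Sorted descending: 28, 28, 26, 24, 23, 20, 20, 20, 14, 10, 8.
  28 → host 1 (new)  [load 28/30]
  28 → host 2 (new)  [load 28/30]
  26 → host 3 (new)  [load 26/30]
  24 → host 4 (new)  [load 24/30]
  23 → host 5 (new)  [load 23/30]
  20 → host 6 (new)  [load 20/30]
  20 → host 7 (new)  [load 20/30]
  20 → host 8 (new)  [load 20/30]
  14 → host 9 (new)  [load 14/30]
  10 → host 6  [load 30/30]
  8 → host 7  [load 28/30]
9 hosts opened.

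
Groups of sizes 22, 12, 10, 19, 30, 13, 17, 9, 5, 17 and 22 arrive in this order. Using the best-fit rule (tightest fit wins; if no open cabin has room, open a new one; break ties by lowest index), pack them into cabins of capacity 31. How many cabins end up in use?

  22 → cabin 1 (new)  [load 22/31]
  12 → cabin 2 (new)  [load 12/31]
  10 → cabin 2  [load 22/31]
  19 → cabin 3 (new)  [load 19/31]
  30 → cabin 4 (new)  [load 30/31]
  13 → cabin 5 (new)  [load 13/31]
  17 → cabin 5  [load 30/31]
  9 → cabin 1  [load 31/31]
  5 → cabin 2  [load 27/31]
  17 → cabin 6 (new)  [load 17/31]
  22 → cabin 7 (new)  [load 22/31]
7 cabins opened.

7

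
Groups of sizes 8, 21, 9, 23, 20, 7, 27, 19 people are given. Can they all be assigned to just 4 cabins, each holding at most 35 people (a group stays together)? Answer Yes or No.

Total = 134 people; ⌈134/35⌉ = 4.
5 groups each exceed half the capacity and cannot share a cabin, forcing at least 5 cabins.
At least 5 cabins are required, but only 4 are allowed.

No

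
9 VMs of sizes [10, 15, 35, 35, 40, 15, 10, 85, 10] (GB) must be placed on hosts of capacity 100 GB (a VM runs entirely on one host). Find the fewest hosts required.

Total = 85 + 40 + 35 + 35 + 15 + 15 + 10 + 10 + 10 = 255 GB.
Lower bound: ⌈255/100⌉ = 3 hosts.
A packing using 3 hosts:
  host 1: 85 + 15 = 100
  host 2: 40 + 35 + 15 + 10 = 100
  host 3: 35 + 10 + 10 = 55
This matches the lower bound, so 3 is optimal.

3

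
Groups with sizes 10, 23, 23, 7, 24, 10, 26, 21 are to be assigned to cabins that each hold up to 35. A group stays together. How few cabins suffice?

5

Total = 26 + 24 + 23 + 23 + 21 + 10 + 10 + 7 = 144.
Lower bound: ⌈144/35⌉ = 5 cabins.
A packing using 5 cabins:
  cabin 1: 26 + 7 = 33
  cabin 2: 24 + 10 = 34
  cabin 3: 23 + 10 = 33
  cabin 4: 23 = 23
  cabin 5: 21 = 21
This matches the lower bound, so 5 is optimal.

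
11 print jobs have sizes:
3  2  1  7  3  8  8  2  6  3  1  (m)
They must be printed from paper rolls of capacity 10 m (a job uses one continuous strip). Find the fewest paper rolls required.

5

Total = 8 + 8 + 7 + 6 + 3 + 3 + 3 + 2 + 2 + 1 + 1 = 44 m.
Lower bound: ⌈44/10⌉ = 5 paper rolls.
A packing using 5 paper rolls:
  roll 1: 8 + 2 = 10
  roll 2: 8 + 2 = 10
  roll 3: 7 + 3 = 10
  roll 4: 6 + 3 + 1 = 10
  roll 5: 3 + 1 = 4
This matches the lower bound, so 5 is optimal.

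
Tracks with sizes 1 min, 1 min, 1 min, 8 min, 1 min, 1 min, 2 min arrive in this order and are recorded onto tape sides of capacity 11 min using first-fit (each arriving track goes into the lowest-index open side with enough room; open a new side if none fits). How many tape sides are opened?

  1 → side 1 (new)  [load 1/11]
  1 → side 1  [load 2/11]
  1 → side 1  [load 3/11]
  8 → side 1  [load 11/11]
  1 → side 2 (new)  [load 1/11]
  1 → side 2  [load 2/11]
  2 → side 2  [load 4/11]
2 tape sides opened.

2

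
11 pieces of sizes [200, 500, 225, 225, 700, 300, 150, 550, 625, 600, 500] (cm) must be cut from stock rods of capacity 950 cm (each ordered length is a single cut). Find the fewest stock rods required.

Total = 700 + 625 + 600 + 550 + 500 + 500 + 300 + 225 + 225 + 200 + 150 = 4575 cm.
Lower bound: ⌈4575/950⌉ = 5 stock rods.
Also, 6 pieces each exceed 475 cm, and no two of those can share a stock rod, so at least 6 stock rods are needed.
A packing using 6 stock rods:
  stock rod 1: 700 + 225 = 925
  stock rod 2: 625 + 300 = 925
  stock rod 3: 600 + 225 = 825
  stock rod 4: 550 + 200 + 150 = 900
  stock rod 5: 500 = 500
  stock rod 6: 500 = 500
This matches the lower bound, so 6 is optimal.

6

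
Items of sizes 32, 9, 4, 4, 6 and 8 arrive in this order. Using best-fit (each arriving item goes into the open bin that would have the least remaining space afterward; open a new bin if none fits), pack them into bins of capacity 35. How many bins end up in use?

  32 → bin 1 (new)  [load 32/35]
  9 → bin 2 (new)  [load 9/35]
  4 → bin 2  [load 13/35]
  4 → bin 2  [load 17/35]
  6 → bin 2  [load 23/35]
  8 → bin 2  [load 31/35]
2 bins opened.

2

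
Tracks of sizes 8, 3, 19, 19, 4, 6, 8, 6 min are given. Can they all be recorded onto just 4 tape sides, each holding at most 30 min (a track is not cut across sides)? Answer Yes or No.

Yes

A valid assignment using 3 tape sides:
  side 1: 19 + 8 + 3 = 30
  side 2: 19 + 8 = 27
  side 3: 6 + 6 + 4 = 16
That uses only 3 ≤ 4, so 4 tape sides are enough.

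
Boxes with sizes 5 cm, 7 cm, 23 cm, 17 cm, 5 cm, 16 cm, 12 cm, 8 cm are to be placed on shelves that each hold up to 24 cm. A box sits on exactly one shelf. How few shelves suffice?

4

Total = 23 + 17 + 16 + 12 + 8 + 7 + 5 + 5 = 93 cm.
Lower bound: ⌈93/24⌉ = 4 shelves.
A packing using 4 shelves:
  shelf 1: 23 = 23
  shelf 2: 17 + 7 = 24
  shelf 3: 16 + 8 = 24
  shelf 4: 12 + 5 + 5 = 22
This matches the lower bound, so 4 is optimal.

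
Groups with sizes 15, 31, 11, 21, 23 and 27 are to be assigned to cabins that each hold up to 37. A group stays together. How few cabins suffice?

Total = 31 + 27 + 23 + 21 + 15 + 11 = 128.
Lower bound: ⌈128/37⌉ = 4 cabins.
A packing using 4 cabins:
  cabin 1: 31 = 31
  cabin 2: 27 = 27
  cabin 3: 23 + 11 = 34
  cabin 4: 21 + 15 = 36
This matches the lower bound, so 4 is optimal.

4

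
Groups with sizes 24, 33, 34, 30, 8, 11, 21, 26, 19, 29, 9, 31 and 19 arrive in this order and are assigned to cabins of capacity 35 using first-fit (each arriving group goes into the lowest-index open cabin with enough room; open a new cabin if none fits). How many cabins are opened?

10

  24 → cabin 1 (new)  [load 24/35]
  33 → cabin 2 (new)  [load 33/35]
  34 → cabin 3 (new)  [load 34/35]
  30 → cabin 4 (new)  [load 30/35]
  8 → cabin 1  [load 32/35]
  11 → cabin 5 (new)  [load 11/35]
  21 → cabin 5  [load 32/35]
  26 → cabin 6 (new)  [load 26/35]
  19 → cabin 7 (new)  [load 19/35]
  29 → cabin 8 (new)  [load 29/35]
  9 → cabin 6  [load 35/35]
  31 → cabin 9 (new)  [load 31/35]
  19 → cabin 10 (new)  [load 19/35]
10 cabins opened.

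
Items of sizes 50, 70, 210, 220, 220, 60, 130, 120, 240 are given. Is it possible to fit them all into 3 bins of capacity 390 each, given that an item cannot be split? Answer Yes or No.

No

Total = 1320; ⌈1320/390⌉ = 4.
At least 4 bins are required, but only 3 are allowed.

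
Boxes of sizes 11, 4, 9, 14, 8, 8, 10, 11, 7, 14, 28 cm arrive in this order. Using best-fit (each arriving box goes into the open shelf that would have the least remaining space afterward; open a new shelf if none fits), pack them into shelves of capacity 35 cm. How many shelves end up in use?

  11 → shelf 1 (new)  [load 11/35]
  4 → shelf 1  [load 15/35]
  9 → shelf 1  [load 24/35]
  14 → shelf 2 (new)  [load 14/35]
  8 → shelf 1  [load 32/35]
  8 → shelf 2  [load 22/35]
  10 → shelf 2  [load 32/35]
  11 → shelf 3 (new)  [load 11/35]
  7 → shelf 3  [load 18/35]
  14 → shelf 3  [load 32/35]
  28 → shelf 4 (new)  [load 28/35]
4 shelves opened.

4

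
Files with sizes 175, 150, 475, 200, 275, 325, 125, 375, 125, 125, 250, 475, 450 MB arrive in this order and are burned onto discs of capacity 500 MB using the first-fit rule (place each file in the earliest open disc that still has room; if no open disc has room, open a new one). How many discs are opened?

8

  175 → disc 1 (new)  [load 175/500]
  150 → disc 1  [load 325/500]
  475 → disc 2 (new)  [load 475/500]
  200 → disc 3 (new)  [load 200/500]
  275 → disc 3  [load 475/500]
  325 → disc 4 (new)  [load 325/500]
  125 → disc 1  [load 450/500]
  375 → disc 5 (new)  [load 375/500]
  125 → disc 4  [load 450/500]
  125 → disc 5  [load 500/500]
  250 → disc 6 (new)  [load 250/500]
  475 → disc 7 (new)  [load 475/500]
  450 → disc 8 (new)  [load 450/500]
8 discs opened.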